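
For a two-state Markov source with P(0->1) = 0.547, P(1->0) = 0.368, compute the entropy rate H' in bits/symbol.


Stationary distribution: pi_0 = p10/(p01+p10) = 0.4022, pi_1 = 0.5978. Entropy rate H' = pi_0*H(p01) + pi_1*H(p10) = 0.4022*0.9936 + 0.5978*0.9491 = 0.967

0.967 bits/symbol


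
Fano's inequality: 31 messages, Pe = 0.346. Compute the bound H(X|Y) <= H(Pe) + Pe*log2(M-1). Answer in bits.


H(Pe) = -Pe*log2(Pe) - (1-Pe)*log2(1-Pe) = -0.346*log2(0.346) - 0.654*log2(0.654) = 0.529780 + 0.400665 = 0.9304. Pe*log2(M-1) = 0.346*log2(30) = 1.697784. Bound = H(Pe) + Pe*log2(M-1) = 0.529780 + 0.400665 + 1.697784 = 2.6282

2.6282 bits


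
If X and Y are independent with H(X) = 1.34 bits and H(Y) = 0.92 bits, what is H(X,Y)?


For independent variables, H(X,Y) = H(X) + H(Y) = 1.34 + 0.92 = 2.26

2.26 bits


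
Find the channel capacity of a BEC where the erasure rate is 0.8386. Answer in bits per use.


C = 1 - epsilon = 1 - 0.8386 = 0.1614

0.1614 bits


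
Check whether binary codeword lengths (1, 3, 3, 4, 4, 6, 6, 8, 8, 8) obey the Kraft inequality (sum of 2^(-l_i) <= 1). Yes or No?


Kraft sum = sum(2^(-l_i)) = 0.918, need <= 1. Result: satisfied (a binary prefix-free code with these lengths exists)

Yes


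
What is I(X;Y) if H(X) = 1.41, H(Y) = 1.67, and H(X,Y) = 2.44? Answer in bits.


I(X;Y) = H(X) + H(Y) - H(X,Y) = 1.41 + 1.67 - 2.44 = 0.64

0.64 bits


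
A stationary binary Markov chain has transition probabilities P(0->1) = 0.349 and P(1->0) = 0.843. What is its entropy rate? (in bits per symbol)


Stationary distribution: pi_0 = p10/(p01+p10) = 0.7072, pi_1 = 0.2928. Entropy rate H' = pi_0*H(p01) + pi_1*H(p10) = 0.7072*0.9332 + 0.2928*0.6271 = 0.8436

0.8436 bits/symbol


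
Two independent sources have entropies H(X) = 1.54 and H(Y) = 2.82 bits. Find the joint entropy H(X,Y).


For independent variables, H(X,Y) = H(X) + H(Y) = 1.54 + 2.82 = 4.36

4.36 bits


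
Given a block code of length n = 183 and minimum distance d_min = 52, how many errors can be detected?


Detection capability = d_min - 1 = 52 - 1 = 51

51 errors


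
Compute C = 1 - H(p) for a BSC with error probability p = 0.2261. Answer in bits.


H(p) = -p*log2(p) - (1-p)*log2(1-p) = -0.2261*log2(0.2261) - 0.7739*log2(0.7739) = 0.484977 + 0.286173 = 0.7712. C = 1 - H(p) = 1 - 0.7712 = 0.2288

0.2288 bits


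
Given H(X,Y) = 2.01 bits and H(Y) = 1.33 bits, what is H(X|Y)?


H(X|Y) = H(X,Y) - H(Y) = 2.01 - 1.33 = 0.68

0.68 bits


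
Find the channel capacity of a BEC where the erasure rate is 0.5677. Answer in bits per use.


C = 1 - epsilon = 1 - 0.5677 = 0.4323

0.4323 bits


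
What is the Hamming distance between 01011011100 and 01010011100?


Count differing positions: . . . . ^ . . . . . . = 1 differences

1


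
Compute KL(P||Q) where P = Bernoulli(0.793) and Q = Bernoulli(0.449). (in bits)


KL = p*log2(p/q) + (1-p)*log2((1-p)/(1-q)) = 0.793*log2(0.793/0.449) + 0.207*log2(0.207/0.551) = 0.3584

0.3584 bits


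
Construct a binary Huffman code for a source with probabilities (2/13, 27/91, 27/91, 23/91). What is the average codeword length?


Huffman construction (repeatedly merge the two least-probable nodes; each merge adds 1 bit to every symbol beneath it): 2/13 + 23/91 = 37/91; 27/91 + 27/91 = 54/91; 37/91 + 54/91 = 1. Resulting codeword lengths (in the order the probabilities were given): (2, 2, 2, 2). L_avg = sum(p_i * l_i) = 2/13*2 + 27/91*2 + 27/91*2 + 23/91*2 = 2

2.0 bits


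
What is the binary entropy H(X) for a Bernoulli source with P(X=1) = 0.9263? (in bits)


H = -p*log2(p) - (1-p)*log2(1-p). -0.9263*log2(0.9263) = 0.102309; -0.0737*log2(0.0737) = 0.277274. H = 0.102309 + 0.277274 = 0.3796

0.3796 bits


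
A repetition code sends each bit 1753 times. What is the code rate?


Rate = k/n = 1/1753

1/1753


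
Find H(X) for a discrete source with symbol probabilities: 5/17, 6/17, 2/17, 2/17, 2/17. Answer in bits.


H = -sum(p_i * log2(p_i)). Terms: -(5/17)*log2(5/17) = 0.519275; -(6/17)*log2(6/17) = 0.530294; -(2/17)*log2(2/17) = 0.363231; -(2/17)*log2(2/17) = 0.363231; -(2/17)*log2(2/17) = 0.363231. H = 0.519275 + 0.530294 + 0.363231 + 0.363231 + 0.363231 = 2.1393

2.1393 bits


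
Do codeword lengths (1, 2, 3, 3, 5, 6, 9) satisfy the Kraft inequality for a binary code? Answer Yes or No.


Kraft sum = sum(2^(-l_i)) = 1.0488, need <= 1. Result: violated (a binary prefix-free code with these lengths cannot exist)

No


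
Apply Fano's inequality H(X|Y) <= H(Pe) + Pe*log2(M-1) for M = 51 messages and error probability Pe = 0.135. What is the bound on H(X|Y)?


H(Pe) = -Pe*log2(Pe) - (1-Pe)*log2(1-Pe) = -0.135*log2(0.135) - 0.865*log2(0.865) = 0.390011 + 0.180982 = 0.571. Pe*log2(M-1) = 0.135*log2(50) = 0.761921. Bound = H(Pe) + Pe*log2(M-1) = 0.390011 + 0.180982 + 0.761921 = 1.3329

1.3329 bits


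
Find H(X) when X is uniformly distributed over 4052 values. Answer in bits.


H = log2(n) = log2(4052) = 11.9844

11.9844 bits


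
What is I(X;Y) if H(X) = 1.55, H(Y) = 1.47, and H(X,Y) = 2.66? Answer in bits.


I(X;Y) = H(X) + H(Y) - H(X,Y) = 1.55 + 1.47 - 2.66 = 0.36

0.36 bits


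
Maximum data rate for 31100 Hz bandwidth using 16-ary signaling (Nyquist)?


Rate = 2 * B * log2(M) = 2 * 31100 * 4.0 = 248800.0

248800.0 bps


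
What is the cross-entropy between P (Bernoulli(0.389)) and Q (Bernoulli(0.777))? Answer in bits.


H(P,Q) = -p*log2(q) - (1-p)*log2(1-q). -0.389*log2(0.777) = 0.141601; -0.611*log2(0.223) = 1.322744. H(P,Q) = 0.141601 + 1.322744 = 1.4643

1.4643 bits


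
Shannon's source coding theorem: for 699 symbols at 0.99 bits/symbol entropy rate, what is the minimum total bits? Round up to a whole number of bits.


Minimum bits >= n * H = 699 * 0.99 = 692.01, rounded up to a whole number of bits = 693

693 bits


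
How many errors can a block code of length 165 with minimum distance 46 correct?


Correction capability = floor((d-1)/2) = floor((46-1)/2) = 22

22 errors


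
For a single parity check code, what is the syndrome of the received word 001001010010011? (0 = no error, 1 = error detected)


Syndrome = XOR of all bits = 0 XOR 0 XOR 1 XOR 0 XOR 0 XOR 1 XOR 0 XOR 1 XOR 0 XOR 0 XOR 1 XOR 0 XOR 0 XOR 1 XOR 1 = 0

0


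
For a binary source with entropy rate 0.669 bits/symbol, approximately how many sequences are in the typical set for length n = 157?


log2|A_typical| = nH = 157 * 0.669 = 105.033, so |A_typical| ~ 2^105.033 = 4.150e+31

4.150e+31


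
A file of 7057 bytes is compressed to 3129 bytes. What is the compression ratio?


Ratio = original / compressed = 7057 / 3129 = 2.2554

2.2554


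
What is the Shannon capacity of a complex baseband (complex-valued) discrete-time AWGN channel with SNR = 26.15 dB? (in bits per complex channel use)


SNR_linear = 10^(26.15/10) = 412.0975; C = log2(1 + SNR_linear) = log2(1 + 412.0975) = 8.6903

8.6903 bits/channel use


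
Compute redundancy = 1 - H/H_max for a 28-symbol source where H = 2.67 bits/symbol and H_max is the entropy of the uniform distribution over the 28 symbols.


H_max = log2(K) = log2(28) = 4.8074 bits/symbol. Redundancy = 1 - H/H_max = 1 - 2.67/4.8074 = 1 - 0.5554 = 0.4446

0.4446


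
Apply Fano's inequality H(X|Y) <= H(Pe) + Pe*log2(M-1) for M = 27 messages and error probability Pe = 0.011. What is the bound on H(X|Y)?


H(Pe) = -Pe*log2(Pe) - (1-Pe)*log2(1-Pe) = -0.011*log2(0.011) - 0.989*log2(0.989) = 0.071570 + 0.015782 = 0.0874. Pe*log2(M-1) = 0.011*log2(26) = 0.051705. Bound = H(Pe) + Pe*log2(M-1) = 0.071570 + 0.015782 + 0.051705 = 0.1391

0.1391 bits


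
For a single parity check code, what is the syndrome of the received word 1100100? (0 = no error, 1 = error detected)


Syndrome = XOR of all bits = 1 XOR 1 XOR 0 XOR 0 XOR 1 XOR 0 XOR 0 = 1

1


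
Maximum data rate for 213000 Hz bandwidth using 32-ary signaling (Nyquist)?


Rate = 2 * B * log2(M) = 2 * 213000 * 5.0 = 2130000.0

2130000.0 bps


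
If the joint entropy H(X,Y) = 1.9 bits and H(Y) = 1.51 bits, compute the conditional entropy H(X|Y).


H(X|Y) = H(X,Y) - H(Y) = 1.9 - 1.51 = 0.39

0.39 bits


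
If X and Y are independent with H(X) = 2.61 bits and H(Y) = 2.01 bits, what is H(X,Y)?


For independent variables, H(X,Y) = H(X) + H(Y) = 2.61 + 2.01 = 4.62

4.62 bits


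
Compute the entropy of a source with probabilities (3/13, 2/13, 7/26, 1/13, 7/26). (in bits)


H = -sum(p_i * log2(p_i)). Terms: -(3/13)*log2(3/13) = 0.488187; -(2/13)*log2(2/13) = 0.415452; -(7/26)*log2(7/26) = 0.509677; -(1/13)*log2(1/13) = 0.284649; -(7/26)*log2(7/26) = 0.509677. H = 0.488187 + 0.415452 + 0.509677 + 0.284649 + 0.509677 = 2.2076

2.2076 bits


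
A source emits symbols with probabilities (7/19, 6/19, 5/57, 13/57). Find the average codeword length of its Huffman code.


Huffman construction (repeatedly merge the two least-probable nodes; each merge adds 1 bit to every symbol beneath it): 5/57 + 13/57 = 6/19; 6/19 + 6/19 = 12/19; 7/19 + 12/19 = 1. Resulting codeword lengths (in the order the probabilities were given): (1, 2, 3, 3). L_avg = sum(p_i * l_i) = 7/19*1 + 6/19*2 + 5/57*3 + 13/57*3 = 37/19 = 1.9474

1.9474 bits


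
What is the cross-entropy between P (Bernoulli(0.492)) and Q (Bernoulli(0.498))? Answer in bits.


H(P,Q) = -p*log2(q) - (1-p)*log2(1-q). -0.492*log2(0.498) = 0.494845; -0.508*log2(0.502) = 0.505074. H(P,Q) = 0.494845 + 0.505074 = 0.9999

0.9999 bits


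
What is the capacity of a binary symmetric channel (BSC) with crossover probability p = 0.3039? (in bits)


H(p) = -p*log2(p) - (1-p)*log2(1-p) = -0.3039*log2(0.3039) - 0.6961*log2(0.6961) = 0.522201 + 0.363805 = 0.886. C = 1 - H(p) = 1 - 0.886 = 0.114

0.114 bits


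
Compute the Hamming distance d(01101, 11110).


Count differing positions: ^ . . ^ ^ = 3 differences

3


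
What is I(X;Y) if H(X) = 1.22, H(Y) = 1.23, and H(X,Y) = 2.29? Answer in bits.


I(X;Y) = H(X) + H(Y) - H(X,Y) = 1.22 + 1.23 - 2.29 = 0.16

0.16 bits


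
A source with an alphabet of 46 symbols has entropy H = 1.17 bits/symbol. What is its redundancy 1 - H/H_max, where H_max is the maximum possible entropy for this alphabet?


H_max = log2(K) = log2(46) = 5.5236 bits/symbol. Redundancy = 1 - H/H_max = 1 - 1.17/5.5236 = 1 - 0.2118 = 0.7882

0.7882


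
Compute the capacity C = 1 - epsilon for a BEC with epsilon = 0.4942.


C = 1 - epsilon = 1 - 0.4942 = 0.5058

0.5058 bits


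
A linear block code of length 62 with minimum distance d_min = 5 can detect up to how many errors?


Detection capability = d_min - 1 = 5 - 1 = 4

4 errors


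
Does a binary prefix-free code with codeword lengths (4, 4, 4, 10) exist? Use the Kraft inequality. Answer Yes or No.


Kraft sum = sum(2^(-l_i)) = 0.1885, need <= 1. Result: satisfied (a binary prefix-free code with these lengths exists)

Yes


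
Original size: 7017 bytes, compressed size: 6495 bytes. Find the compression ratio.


Ratio = original / compressed = 7017 / 6495 = 1.0804

1.0804


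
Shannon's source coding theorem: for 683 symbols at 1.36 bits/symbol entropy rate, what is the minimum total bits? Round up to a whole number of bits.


Minimum bits >= n * H = 683 * 1.36 = 928.88, rounded up to a whole number of bits = 929

929 bits


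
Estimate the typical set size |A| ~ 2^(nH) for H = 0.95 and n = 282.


log2|A_typical| = nH = 282 * 0.95 = 267.9, so |A_typical| ~ 2^267.9 = 4.425e+80

4.425e+80


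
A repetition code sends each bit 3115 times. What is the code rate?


Rate = k/n = 1/3115

1/3115


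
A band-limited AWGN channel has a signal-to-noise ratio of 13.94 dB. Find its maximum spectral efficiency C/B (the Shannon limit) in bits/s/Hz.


SNR_linear = 10^(13.94/10) = 24.7742; C/B = log2(1 + SNR_linear) = log2(1 + 24.7742) = 4.6879

4.6879 bits/s/Hz


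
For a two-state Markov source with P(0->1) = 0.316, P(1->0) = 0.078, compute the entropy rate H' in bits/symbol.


Stationary distribution: pi_0 = p10/(p01+p10) = 0.198, pi_1 = 0.802. Entropy rate H' = pi_0*H(p01) + pi_1*H(p10) = 0.198*0.9 + 0.802*0.3951 = 0.495

0.495 bits/symbol


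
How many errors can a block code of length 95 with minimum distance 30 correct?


Correction capability = floor((d-1)/2) = floor((30-1)/2) = 14

14 errors


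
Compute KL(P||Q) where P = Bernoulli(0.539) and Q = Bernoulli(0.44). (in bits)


KL = p*log2(p/q) + (1-p)*log2((1-p)/(1-q)) = 0.539*log2(0.539/0.44) + 0.461*log2(0.461/0.56) = 0.0284

0.0284 bits


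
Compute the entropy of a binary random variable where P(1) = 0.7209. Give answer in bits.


H = -p*log2(p) - (1-p)*log2(1-p). -0.7209*log2(0.7209) = 0.340358; -0.2791*log2(0.2791) = 0.513864. H = 0.340358 + 0.513864 = 0.8542

0.8542 bits


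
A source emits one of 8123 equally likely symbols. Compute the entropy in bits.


H = log2(n) = log2(8123) = 12.9878

12.9878 bits


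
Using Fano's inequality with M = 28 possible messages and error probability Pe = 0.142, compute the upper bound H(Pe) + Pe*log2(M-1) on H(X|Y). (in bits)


H(Pe) = -Pe*log2(Pe) - (1-Pe)*log2(1-Pe) = -0.142*log2(0.142) - 0.858*log2(0.858) = 0.399877 + 0.189575 = 0.5895. Pe*log2(M-1) = 0.142*log2(27) = 0.675194. Bound = H(Pe) + Pe*log2(M-1) = 0.399877 + 0.189575 + 0.675194 = 1.2646

1.2646 bits


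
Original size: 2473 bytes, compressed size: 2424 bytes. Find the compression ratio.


Ratio = original / compressed = 2473 / 2424 = 1.0202

1.0202


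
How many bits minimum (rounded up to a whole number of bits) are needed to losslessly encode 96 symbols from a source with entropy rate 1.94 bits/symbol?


Minimum bits >= n * H = 96 * 1.94 = 186.24, rounded up to a whole number of bits = 187

187 bits


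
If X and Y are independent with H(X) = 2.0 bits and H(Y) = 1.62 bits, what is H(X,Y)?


For independent variables, H(X,Y) = H(X) + H(Y) = 2.0 + 1.62 = 3.62

3.62 bits


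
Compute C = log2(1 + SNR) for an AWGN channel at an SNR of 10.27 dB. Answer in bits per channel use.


SNR_linear = 10^(10.27/10) = 10.6414; C = log2(1 + SNR_linear) = log2(1 + 10.6414) = 3.5412

3.5412 bits/channel use


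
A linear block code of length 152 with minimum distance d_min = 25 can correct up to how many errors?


Correction capability = floor((d-1)/2) = floor((25-1)/2) = 12

12 errors


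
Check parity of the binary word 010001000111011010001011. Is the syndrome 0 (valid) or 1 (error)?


Syndrome = XOR of all bits = 0 XOR 1 XOR 0 XOR 0 XOR 0 XOR 1 XOR 0 XOR 0 XOR 0 XOR 1 XOR 1 XOR 1 XOR 0 XOR 1 XOR 1 XOR 0 XOR 1 XOR 0 XOR 0 XOR 0 XOR 1 XOR 0 XOR 1 XOR 1 = 1

1


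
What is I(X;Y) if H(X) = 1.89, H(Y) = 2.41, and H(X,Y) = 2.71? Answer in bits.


I(X;Y) = H(X) + H(Y) - H(X,Y) = 1.89 + 2.41 - 2.71 = 1.59

1.59 bits


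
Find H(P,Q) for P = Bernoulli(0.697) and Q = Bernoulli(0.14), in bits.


H(P,Q) = -p*log2(q) - (1-p)*log2(1-q). -0.697*log2(0.14) = 1.977041; -0.303*log2(0.86) = 0.065930. H(P,Q) = 1.977041 + 0.065930 = 2.043

2.043 bits


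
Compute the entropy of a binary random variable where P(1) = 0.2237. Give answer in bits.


H = -p*log2(p) - (1-p)*log2(1-p). -0.2237*log2(0.2237) = 0.483273; -0.7763*log2(0.7763) = 0.283593. H = 0.483273 + 0.283593 = 0.7669

0.7669 bits


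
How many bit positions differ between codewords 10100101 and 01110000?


Count differing positions: ^ ^ . ^ . ^ . ^ = 5 differences

5


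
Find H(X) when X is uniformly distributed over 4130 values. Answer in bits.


H = log2(n) = log2(4130) = 12.0119

12.0119 bits


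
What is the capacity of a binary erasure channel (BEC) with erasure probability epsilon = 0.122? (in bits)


C = 1 - epsilon = 1 - 0.122 = 0.878

0.878 bits


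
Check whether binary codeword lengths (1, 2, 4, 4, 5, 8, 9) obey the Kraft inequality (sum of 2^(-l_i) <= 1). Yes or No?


Kraft sum = sum(2^(-l_i)) = 0.9121, need <= 1. Result: satisfied (a binary prefix-free code with these lengths exists)

Yes


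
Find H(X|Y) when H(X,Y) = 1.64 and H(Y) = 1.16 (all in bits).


H(X|Y) = H(X,Y) - H(Y) = 1.64 - 1.16 = 0.48

0.48 bits


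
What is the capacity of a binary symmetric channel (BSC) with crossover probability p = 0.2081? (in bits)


H(p) = -p*log2(p) - (1-p)*log2(1-p) = -0.2081*log2(0.2081) - 0.7919*log2(0.7919) = 0.471274 + 0.266561 = 0.7378. C = 1 - H(p) = 1 - 0.7378 = 0.2622

0.2622 bits


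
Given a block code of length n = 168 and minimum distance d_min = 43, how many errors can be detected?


Detection capability = d_min - 1 = 43 - 1 = 42

42 errors


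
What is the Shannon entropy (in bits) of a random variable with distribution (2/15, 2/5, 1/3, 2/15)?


H = -sum(p_i * log2(p_i)). Terms: -(2/15)*log2(2/15) = 0.387585; -(2/5)*log2(2/5) = 0.528771; -(1/3)*log2(1/3) = 0.528321; -(2/15)*log2(2/15) = 0.387585. H = 0.387585 + 0.528771 + 0.528321 + 0.387585 = 1.8323

1.8323 bits


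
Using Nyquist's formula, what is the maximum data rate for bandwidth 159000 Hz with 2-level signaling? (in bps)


Rate = 2 * B * log2(M) = 2 * 159000 * 1.0 = 318000.0

318000.0 bps


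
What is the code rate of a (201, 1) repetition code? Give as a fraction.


Rate = k/n = 1/201

1/201


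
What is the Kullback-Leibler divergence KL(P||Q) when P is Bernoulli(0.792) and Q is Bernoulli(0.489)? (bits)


KL = p*log2(p/q) + (1-p)*log2((1-p)/(1-q)) = 0.792*log2(0.792/0.489) + 0.208*log2(0.208/0.511) = 0.2812

0.2812 bits


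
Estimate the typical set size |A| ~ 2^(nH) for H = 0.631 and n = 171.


log2|A_typical| = nH = 171 * 0.631 = 107.901, so |A_typical| ~ 2^107.901 = 3.030e+32

3.030e+32


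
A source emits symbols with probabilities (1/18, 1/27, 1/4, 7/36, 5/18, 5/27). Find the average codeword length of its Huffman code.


Huffman construction (repeatedly merge the two least-probable nodes; each merge adds 1 bit to every symbol beneath it): 1/27 + 1/18 = 5/54; 5/54 + 5/27 = 5/18; 7/36 + 1/4 = 4/9; 5/18 + 5/18 = 5/9; 4/9 + 5/9 = 1. Resulting codeword lengths (in the order the probabilities were given): (4, 4, 2, 2, 2, 3). L_avg = sum(p_i * l_i) = 1/18*4 + 1/27*4 + 1/4*2 + 7/36*2 + 5/18*2 + 5/27*3 = 64/27 = 2.3704

2.3704 bits


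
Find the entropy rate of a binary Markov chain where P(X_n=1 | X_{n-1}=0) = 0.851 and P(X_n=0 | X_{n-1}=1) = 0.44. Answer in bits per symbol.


Stationary distribution: pi_0 = p10/(p01+p10) = 0.3408, pi_1 = 0.6592. Entropy rate H' = pi_0*H(p01) + pi_1*H(p10) = 0.3408*0.6073 + 0.6592*0.9896 = 0.8593

0.8593 bits/symbol


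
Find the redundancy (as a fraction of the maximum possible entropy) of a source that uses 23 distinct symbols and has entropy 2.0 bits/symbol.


H_max = log2(K) = log2(23) = 4.5236 bits/symbol. Redundancy = 1 - H/H_max = 1 - 2.0/4.5236 = 1 - 0.4421 = 0.5579

0.5579


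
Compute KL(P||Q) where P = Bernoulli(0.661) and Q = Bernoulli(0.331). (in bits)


KL = p*log2(p/q) + (1-p)*log2((1-p)/(1-q)) = 0.661*log2(0.661/0.331) + 0.339*log2(0.339/0.669) = 0.3271

0.3271 bits


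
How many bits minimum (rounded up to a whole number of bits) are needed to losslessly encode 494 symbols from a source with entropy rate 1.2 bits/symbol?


Minimum bits >= n * H = 494 * 1.2 = 592.8, rounded up to a whole number of bits = 593

593 bits


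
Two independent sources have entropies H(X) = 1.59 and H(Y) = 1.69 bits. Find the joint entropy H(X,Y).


For independent variables, H(X,Y) = H(X) + H(Y) = 1.59 + 1.69 = 3.28

3.28 bits


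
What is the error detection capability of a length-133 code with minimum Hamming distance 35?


Detection capability = d_min - 1 = 35 - 1 = 34

34 errors


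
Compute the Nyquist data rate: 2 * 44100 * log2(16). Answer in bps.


Rate = 2 * B * log2(M) = 2 * 44100 * 4.0 = 352800.0

352800.0 bps


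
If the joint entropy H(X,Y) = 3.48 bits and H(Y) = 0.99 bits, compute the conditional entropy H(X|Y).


H(X|Y) = H(X,Y) - H(Y) = 3.48 - 0.99 = 2.49

2.49 bits


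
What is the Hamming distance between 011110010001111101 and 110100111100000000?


Count differing positions: ^ . ^ . ^ . ^ . ^ ^ . ^ ^ ^ ^ ^ . ^ = 12 differences

12


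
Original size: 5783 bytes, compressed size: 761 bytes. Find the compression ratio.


Ratio = original / compressed = 5783 / 761 = 7.5992

7.5992


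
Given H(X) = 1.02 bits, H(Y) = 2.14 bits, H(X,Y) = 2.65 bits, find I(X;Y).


I(X;Y) = H(X) + H(Y) - H(X,Y) = 1.02 + 2.14 - 2.65 = 0.51

0.51 bits


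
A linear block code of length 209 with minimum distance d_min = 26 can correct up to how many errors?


Correction capability = floor((d-1)/2) = floor((26-1)/2) = 12

12 errors


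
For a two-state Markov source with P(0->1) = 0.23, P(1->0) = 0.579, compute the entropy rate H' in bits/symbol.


Stationary distribution: pi_0 = p10/(p01+p10) = 0.7157, pi_1 = 0.2843. Entropy rate H' = pi_0*H(p01) + pi_1*H(p10) = 0.7157*0.778 + 0.2843*0.9819 = 0.836

0.836 bits/symbol


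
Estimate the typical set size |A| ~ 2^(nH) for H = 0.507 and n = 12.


log2|A_typical| = nH = 12 * 0.507 = 6.084, so |A_typical| ~ 2^6.084 = 6.784e+01

6.784e+01


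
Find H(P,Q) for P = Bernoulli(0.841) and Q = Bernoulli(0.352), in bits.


H(P,Q) = -p*log2(q) - (1-p)*log2(1-q). -0.841*log2(0.352) = 1.266843; -0.159*log2(0.648) = 0.099524. H(P,Q) = 1.266843 + 0.099524 = 1.3664

1.3664 bits


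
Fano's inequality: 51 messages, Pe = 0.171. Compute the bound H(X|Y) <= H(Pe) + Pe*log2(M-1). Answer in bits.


H(Pe) = -Pe*log2(Pe) - (1-Pe)*log2(1-Pe) = -0.171*log2(0.171) - 0.829*log2(0.829) = 0.435696 + 0.224291 = 0.66. Pe*log2(M-1) = 0.171*log2(50) = 0.965099. Bound = H(Pe) + Pe*log2(M-1) = 0.435696 + 0.224291 + 0.965099 = 1.6251

1.6251 bits


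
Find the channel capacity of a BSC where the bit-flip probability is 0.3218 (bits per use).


H(p) = -p*log2(p) - (1-p)*log2(1-p) = -0.3218*log2(0.3218) - 0.6782*log2(0.6782) = 0.526389 + 0.379939 = 0.9063. C = 1 - H(p) = 1 - 0.9063 = 0.0937

0.0937 bits


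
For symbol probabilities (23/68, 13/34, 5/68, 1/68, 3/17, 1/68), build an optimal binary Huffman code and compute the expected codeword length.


Huffman construction (repeatedly merge the two least-probable nodes; each merge adds 1 bit to every symbol beneath it): 1/68 + 1/68 = 1/34; 1/34 + 5/68 = 7/68; 7/68 + 3/17 = 19/68; 19/68 + 23/68 = 21/34; 13/34 + 21/34 = 1. Resulting codeword lengths (in the order the probabilities were given): (2, 1, 4, 5, 3, 5). L_avg = sum(p_i * l_i) = 23/68*2 + 13/34*1 + 5/68*4 + 1/68*5 + 3/17*3 + 1/68*5 = 69/34 = 2.0294

2.0294 bits


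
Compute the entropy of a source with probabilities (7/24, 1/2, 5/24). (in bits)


H = -sum(p_i * log2(p_i)). Terms: -(7/24)*log2(7/24) = 0.518469; -(1/2)*log2(1/2) = 0.500000; -(5/24)*log2(5/24) = 0.471466. H = 0.518469 + 0.500000 + 0.471466 = 1.4899

1.4899 bits


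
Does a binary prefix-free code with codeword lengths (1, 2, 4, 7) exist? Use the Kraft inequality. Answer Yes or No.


Kraft sum = sum(2^(-l_i)) = 0.8203, need <= 1. Result: satisfied (a binary prefix-free code with these lengths exists)

Yes


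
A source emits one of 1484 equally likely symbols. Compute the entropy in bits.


H = log2(n) = log2(1484) = 10.5353

10.5353 bits


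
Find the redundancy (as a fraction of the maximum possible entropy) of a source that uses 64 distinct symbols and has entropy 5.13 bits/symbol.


H_max = log2(K) = log2(64) = 6.0 bits/symbol. Redundancy = 1 - H/H_max = 1 - 5.13/6.0 = 1 - 0.855 = 0.145

0.145


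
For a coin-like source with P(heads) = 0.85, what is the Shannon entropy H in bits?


H = -p*log2(p) - (1-p)*log2(1-p). -0.85*log2(0.85) = 0.199295; -0.15*log2(0.15) = 0.410545. H = 0.199295 + 0.410545 = 0.6098

0.6098 bits


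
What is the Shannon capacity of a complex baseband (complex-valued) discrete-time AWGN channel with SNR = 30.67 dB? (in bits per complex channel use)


SNR_linear = 10^(30.67/10) = 1166.8096; C = log2(1 + SNR_linear) = log2(1 + 1166.8096) = 10.1896

10.1896 bits/channel use


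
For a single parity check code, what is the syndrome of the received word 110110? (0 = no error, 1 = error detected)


Syndrome = XOR of all bits = 1 XOR 1 XOR 0 XOR 1 XOR 1 XOR 0 = 0

0


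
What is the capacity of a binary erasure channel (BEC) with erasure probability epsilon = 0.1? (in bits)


C = 1 - epsilon = 1 - 0.1 = 0.9

0.9 bits


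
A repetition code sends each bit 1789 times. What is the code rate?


Rate = k/n = 1/1789

1/1789


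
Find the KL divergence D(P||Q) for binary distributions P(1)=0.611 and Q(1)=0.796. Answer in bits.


KL = p*log2(p/q) + (1-p)*log2((1-p)/(1-q)) = 0.611*log2(0.611/0.796) + 0.389*log2(0.389/0.204) = 0.1291

0.1291 bits


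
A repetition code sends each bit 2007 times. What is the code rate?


Rate = k/n = 1/2007

1/2007


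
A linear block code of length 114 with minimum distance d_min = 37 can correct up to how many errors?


Correction capability = floor((d-1)/2) = floor((37-1)/2) = 18

18 errors


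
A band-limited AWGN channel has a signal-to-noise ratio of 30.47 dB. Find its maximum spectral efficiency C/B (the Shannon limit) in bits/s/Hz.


SNR_linear = 10^(30.47/10) = 1114.2945; C/B = log2(1 + SNR_linear) = log2(1 + 1114.2945) = 10.1232

10.1232 bits/s/Hz


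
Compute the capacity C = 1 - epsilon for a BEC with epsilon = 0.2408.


C = 1 - epsilon = 1 - 0.2408 = 0.7592

0.7592 bits


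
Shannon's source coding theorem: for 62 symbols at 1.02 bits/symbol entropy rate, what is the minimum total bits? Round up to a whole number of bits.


Minimum bits >= n * H = 62 * 1.02 = 63.24, rounded up to a whole number of bits = 64

64 bits


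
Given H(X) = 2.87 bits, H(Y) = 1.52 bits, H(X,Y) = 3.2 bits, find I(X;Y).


I(X;Y) = H(X) + H(Y) - H(X,Y) = 2.87 + 1.52 - 3.2 = 1.19

1.19 bits


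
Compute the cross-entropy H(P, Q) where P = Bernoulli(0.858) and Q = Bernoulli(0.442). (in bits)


H(P,Q) = -p*log2(q) - (1-p)*log2(1-q). -0.858*log2(0.442) = 1.010623; -0.142*log2(0.558) = 0.119516. H(P,Q) = 1.010623 + 0.119516 = 1.1301

1.1301 bits


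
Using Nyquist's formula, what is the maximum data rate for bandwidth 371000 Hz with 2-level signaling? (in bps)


Rate = 2 * B * log2(M) = 2 * 371000 * 1.0 = 742000.0

742000.0 bps


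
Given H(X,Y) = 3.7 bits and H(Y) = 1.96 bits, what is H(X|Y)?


H(X|Y) = H(X,Y) - H(Y) = 3.7 - 1.96 = 1.74

1.74 bits


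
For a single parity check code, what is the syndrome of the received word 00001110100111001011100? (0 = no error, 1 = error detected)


Syndrome = XOR of all bits = 0 XOR 0 XOR 0 XOR 0 XOR 1 XOR 1 XOR 1 XOR 0 XOR 1 XOR 0 XOR 0 XOR 1 XOR 1 XOR 1 XOR 0 XOR 0 XOR 1 XOR 0 XOR 1 XOR 1 XOR 1 XOR 0 XOR 0 = 1

1


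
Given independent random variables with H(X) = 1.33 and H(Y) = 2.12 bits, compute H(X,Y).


For independent variables, H(X,Y) = H(X) + H(Y) = 1.33 + 2.12 = 3.45

3.45 bits


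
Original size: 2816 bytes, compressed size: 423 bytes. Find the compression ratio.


Ratio = original / compressed = 2816 / 423 = 6.6572

6.6572


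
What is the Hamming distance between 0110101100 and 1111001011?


Count differing positions: ^ . . ^ ^ . . ^ ^ ^ = 6 differences

6


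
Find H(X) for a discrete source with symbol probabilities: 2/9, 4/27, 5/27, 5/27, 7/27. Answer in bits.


H = -sum(p_i * log2(p_i)). Terms: -(2/9)*log2(2/9) = 0.482206; -(4/27)*log2(4/27) = 0.408131; -(5/27)*log2(5/27) = 0.450548; -(5/27)*log2(5/27) = 0.450548; -(7/27)*log2(7/27) = 0.504916. H = 0.482206 + 0.408131 + 0.450548 + 0.450548 + 0.504916 = 2.2963

2.2963 bits


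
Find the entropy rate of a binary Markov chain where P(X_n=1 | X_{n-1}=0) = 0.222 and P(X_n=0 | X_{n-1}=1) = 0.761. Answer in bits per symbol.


Stationary distribution: pi_0 = p10/(p01+p10) = 0.7742, pi_1 = 0.2258. Entropy rate H' = pi_0*H(p01) + pi_1*H(p10) = 0.7742*0.7638 + 0.2258*0.7934 = 0.7705

0.7705 bits/symbol


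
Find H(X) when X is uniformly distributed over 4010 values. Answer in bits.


H = log2(n) = log2(4010) = 11.9694

11.9694 bits


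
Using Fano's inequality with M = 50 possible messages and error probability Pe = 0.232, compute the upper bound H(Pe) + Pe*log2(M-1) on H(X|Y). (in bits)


H(Pe) = -Pe*log2(Pe) - (1-Pe)*log2(1-Pe) = -0.232*log2(0.232) - 0.768*log2(0.768) = 0.489010 + 0.292471 = 0.7815. Pe*log2(M-1) = 0.232*log2(49) = 1.302613. Bound = H(Pe) + Pe*log2(M-1) = 0.489010 + 0.292471 + 1.302613 = 2.0841

2.0841 bits


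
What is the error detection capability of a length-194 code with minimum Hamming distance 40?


Detection capability = d_min - 1 = 40 - 1 = 39

39 errors


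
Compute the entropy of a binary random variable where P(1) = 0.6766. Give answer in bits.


H = -p*log2(p) - (1-p)*log2(1-p). -0.6766*log2(0.6766) = 0.381349; -0.3234*log2(0.3234) = 0.526692. H = 0.381349 + 0.526692 = 0.908

0.908 bits


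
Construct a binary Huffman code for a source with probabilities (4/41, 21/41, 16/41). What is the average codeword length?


Huffman construction (repeatedly merge the two least-probable nodes; each merge adds 1 bit to every symbol beneath it): 4/41 + 16/41 = 20/41; 20/41 + 21/41 = 1. Resulting codeword lengths (in the order the probabilities were given): (2, 1, 2). L_avg = sum(p_i * l_i) = 4/41*2 + 21/41*1 + 16/41*2 = 61/41 = 1.4878

1.4878 bits


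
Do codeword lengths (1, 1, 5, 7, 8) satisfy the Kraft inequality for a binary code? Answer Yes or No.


Kraft sum = sum(2^(-l_i)) = 1.043, need <= 1. Result: violated (a binary prefix-free code with these lengths cannot exist)

No


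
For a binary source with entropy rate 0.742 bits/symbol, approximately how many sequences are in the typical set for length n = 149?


log2|A_typical| = nH = 149 * 0.742 = 110.558, so |A_typical| ~ 2^110.558 = 1.911e+33

1.911e+33


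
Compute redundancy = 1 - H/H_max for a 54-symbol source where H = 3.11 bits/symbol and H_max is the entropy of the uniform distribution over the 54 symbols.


H_max = log2(K) = log2(54) = 5.7549 bits/symbol. Redundancy = 1 - H/H_max = 1 - 3.11/5.7549 = 1 - 0.5404 = 0.4596

0.4596


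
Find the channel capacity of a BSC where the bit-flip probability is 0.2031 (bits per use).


H(p) = -p*log2(p) - (1-p)*log2(1-p) = -0.2031*log2(0.2031) - 0.7969*log2(0.7969) = 0.467077 + 0.261008 = 0.7281. C = 1 - H(p) = 1 - 0.7281 = 0.2719

0.2719 bits


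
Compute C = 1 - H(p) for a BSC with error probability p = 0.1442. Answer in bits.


H(p) = -p*log2(p) - (1-p)*log2(1-p) = -0.1442*log2(0.1442) - 0.8558*log2(0.8558) = 0.402874 + 0.192259 = 0.5951. C = 1 - H(p) = 1 - 0.5951 = 0.4049

0.4049 bits


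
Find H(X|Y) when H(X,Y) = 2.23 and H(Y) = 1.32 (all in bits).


H(X|Y) = H(X,Y) - H(Y) = 2.23 - 1.32 = 0.91

0.91 bits


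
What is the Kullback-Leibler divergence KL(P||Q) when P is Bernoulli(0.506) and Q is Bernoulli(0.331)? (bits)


KL = p*log2(p/q) + (1-p)*log2((1-p)/(1-q)) = 0.506*log2(0.506/0.331) + 0.494*log2(0.494/0.669) = 0.0937

0.0937 bits


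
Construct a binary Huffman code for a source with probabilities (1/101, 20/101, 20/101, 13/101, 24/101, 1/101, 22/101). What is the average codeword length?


Huffman construction (repeatedly merge the two least-probable nodes; each merge adds 1 bit to every symbol beneath it): 1/101 + 1/101 = 2/101; 2/101 + 13/101 = 15/101; 15/101 + 20/101 = 35/101; 20/101 + 22/101 = 42/101; 24/101 + 35/101 = 59/101; 42/101 + 59/101 = 1. Resulting codeword lengths (in the order the probabilities were given): (5, 3, 2, 4, 2, 5, 2). L_avg = sum(p_i * l_i) = 1/101*5 + 20/101*3 + 20/101*2 + 13/101*4 + 24/101*2 + 1/101*5 + 22/101*2 = 254/101 = 2.5149

2.5149 bits


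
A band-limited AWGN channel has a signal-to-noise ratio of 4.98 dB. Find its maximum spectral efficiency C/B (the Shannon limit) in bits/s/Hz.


SNR_linear = 10^(4.98/10) = 3.1477; C/B = log2(1 + SNR_linear) = log2(1 + 3.1477) = 2.0523

2.0523 bits/s/Hz


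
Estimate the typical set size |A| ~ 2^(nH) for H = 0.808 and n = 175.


log2|A_typical| = nH = 175 * 0.808 = 141.4, so |A_typical| ~ 2^141.4 = 3.678e+42

3.678e+42


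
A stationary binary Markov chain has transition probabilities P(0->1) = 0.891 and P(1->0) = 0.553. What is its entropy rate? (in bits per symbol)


Stationary distribution: pi_0 = p10/(p01+p10) = 0.383, pi_1 = 0.617. Entropy rate H' = pi_0*H(p01) + pi_1*H(p10) = 0.383*0.4969 + 0.617*0.9919 = 0.8023

0.8023 bits/symbol


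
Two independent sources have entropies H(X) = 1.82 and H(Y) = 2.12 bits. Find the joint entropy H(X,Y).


For independent variables, H(X,Y) = H(X) + H(Y) = 1.82 + 2.12 = 3.94

3.94 bits


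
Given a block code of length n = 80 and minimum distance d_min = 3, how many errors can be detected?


Detection capability = d_min - 1 = 3 - 1 = 2

2 errors


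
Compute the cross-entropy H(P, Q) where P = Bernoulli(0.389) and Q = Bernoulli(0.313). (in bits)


H(P,Q) = -p*log2(q) - (1-p)*log2(1-q). -0.389*log2(0.313) = 0.651873; -0.611*log2(0.687) = 0.330929. H(P,Q) = 0.651873 + 0.330929 = 0.9828

0.9828 bits


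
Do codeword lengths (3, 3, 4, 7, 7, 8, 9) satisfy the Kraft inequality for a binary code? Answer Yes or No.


Kraft sum = sum(2^(-l_i)) = 0.334, need <= 1. Result: satisfied (a binary prefix-free code with these lengths exists)

Yes


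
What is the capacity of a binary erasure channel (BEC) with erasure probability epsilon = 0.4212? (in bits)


C = 1 - epsilon = 1 - 0.4212 = 0.5788

0.5788 bits


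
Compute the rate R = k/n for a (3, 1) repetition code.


Rate = k/n = 1/3

1/3


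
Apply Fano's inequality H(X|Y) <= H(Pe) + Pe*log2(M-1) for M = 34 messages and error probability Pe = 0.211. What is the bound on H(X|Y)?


H(Pe) = -Pe*log2(Pe) - (1-Pe)*log2(1-Pe) = -0.211*log2(0.211) - 0.789*log2(0.789) = 0.473629 + 0.269761 = 0.7434. Pe*log2(M-1) = 0.211*log2(33) = 1.064367. Bound = H(Pe) + Pe*log2(M-1) = 0.473629 + 0.269761 + 1.064367 = 1.8078

1.8078 bits


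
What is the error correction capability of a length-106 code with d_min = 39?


Correction capability = floor((d-1)/2) = floor((39-1)/2) = 19

19 errors


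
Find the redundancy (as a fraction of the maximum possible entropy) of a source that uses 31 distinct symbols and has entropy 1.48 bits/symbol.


H_max = log2(K) = log2(31) = 4.9542 bits/symbol. Redundancy = 1 - H/H_max = 1 - 1.48/4.9542 = 1 - 0.2987 = 0.7013

0.7013


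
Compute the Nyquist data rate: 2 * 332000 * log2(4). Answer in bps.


Rate = 2 * B * log2(M) = 2 * 332000 * 2.0 = 1328000.0

1328000.0 bps


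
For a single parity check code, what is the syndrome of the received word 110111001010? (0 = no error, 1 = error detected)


Syndrome = XOR of all bits = 1 XOR 1 XOR 0 XOR 1 XOR 1 XOR 1 XOR 0 XOR 0 XOR 1 XOR 0 XOR 1 XOR 0 = 1

1


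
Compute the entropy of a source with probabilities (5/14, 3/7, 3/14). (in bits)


H = -sum(p_i * log2(p_i)). Terms: -(5/14)*log2(5/14) = 0.530510; -(3/7)*log2(3/7) = 0.523882; -(3/14)*log2(3/14) = 0.476227. H = 0.530510 + 0.523882 + 0.476227 = 1.5306

1.5306 bits


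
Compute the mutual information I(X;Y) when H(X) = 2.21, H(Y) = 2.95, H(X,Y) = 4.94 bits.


I(X;Y) = H(X) + H(Y) - H(X,Y) = 2.21 + 2.95 - 4.94 = 0.22

0.22 bits


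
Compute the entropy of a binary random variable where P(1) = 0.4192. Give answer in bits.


H = -p*log2(p) - (1-p)*log2(1-p). -0.4192*log2(0.4192) = 0.525798; -0.5808*log2(0.5808) = 0.455281. H = 0.525798 + 0.455281 = 0.9811

0.9811 bits


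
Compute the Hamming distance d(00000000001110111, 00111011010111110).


Count differing positions: . . ^ ^ ^ . ^ ^ . ^ ^ . . ^ . . ^ = 9 differences

9


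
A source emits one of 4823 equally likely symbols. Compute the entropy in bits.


H = log2(n) = log2(4823) = 12.2357

12.2357 bits


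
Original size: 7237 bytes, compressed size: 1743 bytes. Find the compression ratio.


Ratio = original / compressed = 7237 / 1743 = 4.152

4.152


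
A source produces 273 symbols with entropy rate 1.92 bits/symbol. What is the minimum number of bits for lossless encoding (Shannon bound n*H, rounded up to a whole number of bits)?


Minimum bits >= n * H = 273 * 1.92 = 524.16, rounded up to a whole number of bits = 525

525 bits


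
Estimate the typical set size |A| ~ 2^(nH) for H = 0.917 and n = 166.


log2|A_typical| = nH = 166 * 0.917 = 152.222, so |A_typical| ~ 2^152.222 = 6.659e+45

6.659e+45


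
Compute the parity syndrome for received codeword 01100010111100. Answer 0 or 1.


Syndrome = XOR of all bits = 0 XOR 1 XOR 1 XOR 0 XOR 0 XOR 0 XOR 1 XOR 0 XOR 1 XOR 1 XOR 1 XOR 1 XOR 0 XOR 0 = 1

1


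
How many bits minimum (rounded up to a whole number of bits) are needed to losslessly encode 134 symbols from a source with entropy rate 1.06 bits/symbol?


Minimum bits >= n * H = 134 * 1.06 = 142.04, rounded up to a whole number of bits = 143

143 bits


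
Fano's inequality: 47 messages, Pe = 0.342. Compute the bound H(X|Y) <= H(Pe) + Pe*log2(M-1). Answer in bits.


H(Pe) = -Pe*log2(Pe) - (1-Pe)*log2(1-Pe) = -0.342*log2(0.342) - 0.658*log2(0.658) = 0.529393 + 0.397327 = 0.9267. Pe*log2(M-1) = 0.342*log2(46) = 1.889058. Bound = H(Pe) + Pe*log2(M-1) = 0.529393 + 0.397327 + 1.889058 = 2.8158

2.8158 bits


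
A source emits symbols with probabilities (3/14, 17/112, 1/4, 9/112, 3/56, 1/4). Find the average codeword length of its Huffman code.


Huffman construction (repeatedly merge the two least-probable nodes; each merge adds 1 bit to every symbol beneath it): 3/56 + 9/112 = 15/112; 15/112 + 17/112 = 2/7; 3/14 + 1/4 = 13/28; 1/4 + 2/7 = 15/28; 13/28 + 15/28 = 1. Resulting codeword lengths (in the order the probabilities were given): (2, 3, 2, 4, 4, 2). L_avg = sum(p_i * l_i) = 3/14*2 + 17/112*3 + 1/4*2 + 9/112*4 + 3/56*4 + 1/4*2 = 271/112 = 2.4196

2.4196 bits


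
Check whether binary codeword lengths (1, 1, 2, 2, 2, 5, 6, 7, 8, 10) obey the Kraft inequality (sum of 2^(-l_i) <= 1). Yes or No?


Kraft sum = sum(2^(-l_i)) = 1.8096, need <= 1. Result: violated (a binary prefix-free code with these lengths cannot exist)

No


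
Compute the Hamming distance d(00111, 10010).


Count differing positions: ^ . ^ . ^ = 3 differences

3


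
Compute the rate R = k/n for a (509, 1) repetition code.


Rate = k/n = 1/509

1/509


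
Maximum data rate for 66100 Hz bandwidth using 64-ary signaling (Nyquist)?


Rate = 2 * B * log2(M) = 2 * 66100 * 6.0 = 793200.0

793200.0 bps


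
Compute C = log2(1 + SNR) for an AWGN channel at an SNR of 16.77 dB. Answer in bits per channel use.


SNR_linear = 10^(16.77/10) = 47.5335; C = log2(1 + SNR_linear) = log2(1 + 47.5335) = 5.6009

5.6009 bits/channel use


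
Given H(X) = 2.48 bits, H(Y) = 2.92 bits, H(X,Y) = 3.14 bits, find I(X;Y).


I(X;Y) = H(X) + H(Y) - H(X,Y) = 2.48 + 2.92 - 3.14 = 2.26

2.26 bits


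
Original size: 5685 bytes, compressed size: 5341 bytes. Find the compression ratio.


Ratio = original / compressed = 5685 / 5341 = 1.0644

1.0644


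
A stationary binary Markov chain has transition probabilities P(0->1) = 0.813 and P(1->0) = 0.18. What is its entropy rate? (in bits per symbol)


Stationary distribution: pi_0 = p10/(p01+p10) = 0.1813, pi_1 = 0.8187. Entropy rate H' = pi_0*H(p01) + pi_1*H(p10) = 0.1813*0.6952 + 0.8187*0.6801 = 0.6828

0.6828 bits/symbol


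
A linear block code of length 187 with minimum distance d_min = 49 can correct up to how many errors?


Correction capability = floor((d-1)/2) = floor((49-1)/2) = 24

24 errors


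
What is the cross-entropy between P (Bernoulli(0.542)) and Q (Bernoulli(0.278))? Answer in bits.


H(P,Q) = -p*log2(q) - (1-p)*log2(1-q). -0.542*log2(0.278) = 1.000989; -0.458*log2(0.722) = 0.215228. H(P,Q) = 1.000989 + 0.215228 = 1.2162

1.2162 bits
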